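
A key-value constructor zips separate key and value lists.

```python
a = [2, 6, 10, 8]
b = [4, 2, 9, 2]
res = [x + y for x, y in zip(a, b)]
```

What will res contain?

Step 1: Add corresponding elements:
  2 + 4 = 6
  6 + 2 = 8
  10 + 9 = 19
  8 + 2 = 10
Therefore res = [6, 8, 19, 10].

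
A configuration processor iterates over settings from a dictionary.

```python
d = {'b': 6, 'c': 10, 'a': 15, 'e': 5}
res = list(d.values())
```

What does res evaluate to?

Step 1: d.values() returns the dictionary values in insertion order.
Therefore res = [6, 10, 15, 5].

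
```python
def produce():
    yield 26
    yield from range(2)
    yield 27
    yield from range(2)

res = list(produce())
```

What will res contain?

Step 1: Trace yields in order:
  yield 26
  yield 0
  yield 1
  yield 27
  yield 0
  yield 1
Therefore res = [26, 0, 1, 27, 0, 1].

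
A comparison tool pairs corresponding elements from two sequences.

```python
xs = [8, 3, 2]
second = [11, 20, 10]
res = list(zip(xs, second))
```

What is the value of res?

Step 1: zip pairs elements at same index:
  Index 0: (8, 11)
  Index 1: (3, 20)
  Index 2: (2, 10)
Therefore res = [(8, 11), (3, 20), (2, 10)].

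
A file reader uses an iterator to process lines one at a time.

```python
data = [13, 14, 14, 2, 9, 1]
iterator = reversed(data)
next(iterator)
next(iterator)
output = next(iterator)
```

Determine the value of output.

Step 1: reversed([13, 14, 14, 2, 9, 1]) gives iterator: [1, 9, 2, 14, 14, 13].
Step 2: First next() = 1, second next() = 9.
Step 3: Third next() = 2.
Therefore output = 2.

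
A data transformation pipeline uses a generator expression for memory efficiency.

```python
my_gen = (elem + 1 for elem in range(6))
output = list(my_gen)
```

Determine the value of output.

Step 1: For each elem in range(6), compute elem+1:
  elem=0: 0+1 = 1
  elem=1: 1+1 = 2
  elem=2: 2+1 = 3
  elem=3: 3+1 = 4
  elem=4: 4+1 = 5
  elem=5: 5+1 = 6
Therefore output = [1, 2, 3, 4, 5, 6].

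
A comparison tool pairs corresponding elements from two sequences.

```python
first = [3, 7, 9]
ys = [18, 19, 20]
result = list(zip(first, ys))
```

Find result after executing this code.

Step 1: zip pairs elements at same index:
  Index 0: (3, 18)
  Index 1: (7, 19)
  Index 2: (9, 20)
Therefore result = [(3, 18), (7, 19), (9, 20)].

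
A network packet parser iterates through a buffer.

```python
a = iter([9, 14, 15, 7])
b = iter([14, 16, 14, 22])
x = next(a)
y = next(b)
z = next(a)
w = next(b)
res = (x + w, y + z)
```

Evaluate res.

Step 1: a iterates [9, 14, 15, 7], b iterates [14, 16, 14, 22].
Step 2: x = next(a) = 9, y = next(b) = 14.
Step 3: z = next(a) = 14, w = next(b) = 16.
Step 4: res = (9 + 16, 14 + 14) = (25, 28).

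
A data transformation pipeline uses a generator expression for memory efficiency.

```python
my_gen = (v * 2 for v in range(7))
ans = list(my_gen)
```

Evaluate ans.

Step 1: For each v in range(7), compute v*2:
  v=0: 0*2 = 0
  v=1: 1*2 = 2
  v=2: 2*2 = 4
  v=3: 3*2 = 6
  v=4: 4*2 = 8
  v=5: 5*2 = 10
  v=6: 6*2 = 12
Therefore ans = [0, 2, 4, 6, 8, 10, 12].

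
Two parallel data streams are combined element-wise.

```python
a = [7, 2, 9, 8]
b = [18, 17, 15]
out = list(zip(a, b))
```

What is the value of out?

Step 1: zip stops at shortest (len(a)=4, len(b)=3):
  Index 0: (7, 18)
  Index 1: (2, 17)
  Index 2: (9, 15)
Step 2: Last element of a (8) has no pair, dropped.
Therefore out = [(7, 18), (2, 17), (9, 15)].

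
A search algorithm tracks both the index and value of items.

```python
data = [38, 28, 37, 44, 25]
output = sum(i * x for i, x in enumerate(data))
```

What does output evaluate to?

Step 1: Compute i * x for each (i, x) in enumerate([38, 28, 37, 44, 25]):
  i=0, x=38: 0*38 = 0
  i=1, x=28: 1*28 = 28
  i=2, x=37: 2*37 = 74
  i=3, x=44: 3*44 = 132
  i=4, x=25: 4*25 = 100
Step 2: sum = 0 + 28 + 74 + 132 + 100 = 334.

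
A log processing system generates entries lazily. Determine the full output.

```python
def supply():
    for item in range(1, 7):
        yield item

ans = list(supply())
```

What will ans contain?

Step 1: The generator yields each value from range(1, 7).
Step 2: list() consumes all yields: [1, 2, 3, 4, 5, 6].
Therefore ans = [1, 2, 3, 4, 5, 6].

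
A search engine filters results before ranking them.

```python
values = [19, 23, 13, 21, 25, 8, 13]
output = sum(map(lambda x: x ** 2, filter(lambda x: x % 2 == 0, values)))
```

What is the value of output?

Step 1: Filter even numbers from [19, 23, 13, 21, 25, 8, 13]: [8]
Step 2: Square each: [64]
Step 3: Sum = 64.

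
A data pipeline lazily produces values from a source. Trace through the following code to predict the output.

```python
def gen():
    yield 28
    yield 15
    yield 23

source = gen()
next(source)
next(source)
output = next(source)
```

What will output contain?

Step 1: gen() creates a generator.
Step 2: next(source) yields 28 (consumed and discarded).
Step 3: next(source) yields 15 (consumed and discarded).
Step 4: next(source) yields 23, assigned to output.
Therefore output = 23.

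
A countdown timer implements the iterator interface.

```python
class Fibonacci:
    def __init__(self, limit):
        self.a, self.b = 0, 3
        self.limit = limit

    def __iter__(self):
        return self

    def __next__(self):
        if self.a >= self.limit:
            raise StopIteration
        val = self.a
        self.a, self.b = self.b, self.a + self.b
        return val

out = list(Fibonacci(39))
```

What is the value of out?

Step 1: Fibonacci-like sequence (a=0, b=3) until >= 39:
  Yield 0, then a,b = 3,3
  Yield 3, then a,b = 3,6
  Yield 3, then a,b = 6,9
  Yield 6, then a,b = 9,15
  Yield 9, then a,b = 15,24
  Yield 15, then a,b = 24,39
  Yield 24, then a,b = 39,63
Step 2: 39 >= 39, stop.
Therefore out = [0, 3, 3, 6, 9, 15, 24].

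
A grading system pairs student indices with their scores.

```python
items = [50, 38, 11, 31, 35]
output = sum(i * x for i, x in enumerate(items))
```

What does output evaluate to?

Step 1: Compute i * x for each (i, x) in enumerate([50, 38, 11, 31, 35]):
  i=0, x=50: 0*50 = 0
  i=1, x=38: 1*38 = 38
  i=2, x=11: 2*11 = 22
  i=3, x=31: 3*31 = 93
  i=4, x=35: 4*35 = 140
Step 2: sum = 0 + 38 + 22 + 93 + 140 = 293.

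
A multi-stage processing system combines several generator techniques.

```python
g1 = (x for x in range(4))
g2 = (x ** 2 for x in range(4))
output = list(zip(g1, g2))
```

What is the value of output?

Step 1: g1 produces [0, 1, 2, 3].
Step 2: g2 produces [0, 1, 4, 9].
Step 3: zip pairs them: [(0, 0), (1, 1), (2, 4), (3, 9)].
Therefore output = [(0, 0), (1, 1), (2, 4), (3, 9)].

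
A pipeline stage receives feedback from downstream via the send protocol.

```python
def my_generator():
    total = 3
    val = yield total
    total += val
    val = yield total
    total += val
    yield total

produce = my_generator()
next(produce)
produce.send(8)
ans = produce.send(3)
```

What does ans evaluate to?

Step 1: next() -> yield total=3.
Step 2: send(8) -> val=8, total = 3+8 = 11, yield 11.
Step 3: send(3) -> val=3, total = 11+3 = 14, yield 14.
Therefore ans = 14.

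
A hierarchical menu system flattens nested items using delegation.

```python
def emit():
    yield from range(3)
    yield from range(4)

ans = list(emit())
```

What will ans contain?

Step 1: Trace yields in order:
  yield 0
  yield 1
  yield 2
  yield 0
  yield 1
  yield 2
  yield 3
Therefore ans = [0, 1, 2, 0, 1, 2, 3].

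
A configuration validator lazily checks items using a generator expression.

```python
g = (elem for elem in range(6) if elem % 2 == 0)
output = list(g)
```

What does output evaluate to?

Step 1: Filter range(6) keeping only even values:
  elem=0: even, included
  elem=1: odd, excluded
  elem=2: even, included
  elem=3: odd, excluded
  elem=4: even, included
  elem=5: odd, excluded
Therefore output = [0, 2, 4].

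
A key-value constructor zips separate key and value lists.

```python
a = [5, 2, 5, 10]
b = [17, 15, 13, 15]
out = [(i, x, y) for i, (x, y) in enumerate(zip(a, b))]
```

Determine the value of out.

Step 1: enumerate(zip(a, b)) gives index with paired elements:
  i=0: (5, 17)
  i=1: (2, 15)
  i=2: (5, 13)
  i=3: (10, 15)
Therefore out = [(0, 5, 17), (1, 2, 15), (2, 5, 13), (3, 10, 15)].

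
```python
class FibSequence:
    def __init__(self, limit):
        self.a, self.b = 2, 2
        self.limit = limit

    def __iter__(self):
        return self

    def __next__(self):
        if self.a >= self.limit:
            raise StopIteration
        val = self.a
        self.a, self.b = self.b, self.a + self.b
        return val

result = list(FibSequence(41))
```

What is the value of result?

Step 1: Fibonacci-like sequence (a=2, b=2) until >= 41:
  Yield 2, then a,b = 2,4
  Yield 2, then a,b = 4,6
  Yield 4, then a,b = 6,10
  Yield 6, then a,b = 10,16
  Yield 10, then a,b = 16,26
  Yield 16, then a,b = 26,42
  Yield 26, then a,b = 42,68
Step 2: 42 >= 41, stop.
Therefore result = [2, 2, 4, 6, 10, 16, 26].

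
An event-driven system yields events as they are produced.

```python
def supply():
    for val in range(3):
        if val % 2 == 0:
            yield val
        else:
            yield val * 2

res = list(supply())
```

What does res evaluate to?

Step 1: For each val in range(3), yield val if even, else val*2:
  val=0 (even): yield 0
  val=1 (odd): yield 1*2 = 2
  val=2 (even): yield 2
Therefore res = [0, 2, 2].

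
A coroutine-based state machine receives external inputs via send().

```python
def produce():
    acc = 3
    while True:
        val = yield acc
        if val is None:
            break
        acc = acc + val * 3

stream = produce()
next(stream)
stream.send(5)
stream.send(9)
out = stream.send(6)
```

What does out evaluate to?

Step 1: next() -> yield acc=3.
Step 2: send(5) -> val=5, acc = 3 + 5*3 = 18, yield 18.
Step 3: send(9) -> val=9, acc = 18 + 9*3 = 45, yield 45.
Step 4: send(6) -> val=6, acc = 45 + 6*3 = 63, yield 63.
Therefore out = 63.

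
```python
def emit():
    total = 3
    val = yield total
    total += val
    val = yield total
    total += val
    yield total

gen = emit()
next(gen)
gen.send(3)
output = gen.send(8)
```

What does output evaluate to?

Step 1: next() -> yield total=3.
Step 2: send(3) -> val=3, total = 3+3 = 6, yield 6.
Step 3: send(8) -> val=8, total = 6+8 = 14, yield 14.
Therefore output = 14.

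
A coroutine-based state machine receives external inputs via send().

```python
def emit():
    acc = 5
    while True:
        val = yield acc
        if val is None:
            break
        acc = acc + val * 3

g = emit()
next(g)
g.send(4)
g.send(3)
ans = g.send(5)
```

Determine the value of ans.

Step 1: next() -> yield acc=5.
Step 2: send(4) -> val=4, acc = 5 + 4*3 = 17, yield 17.
Step 3: send(3) -> val=3, acc = 17 + 3*3 = 26, yield 26.
Step 4: send(5) -> val=5, acc = 26 + 5*3 = 41, yield 41.
Therefore ans = 41.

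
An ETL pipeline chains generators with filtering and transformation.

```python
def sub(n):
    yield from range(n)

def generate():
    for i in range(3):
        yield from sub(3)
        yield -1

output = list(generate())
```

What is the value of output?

Step 1: For each i in range(3):
  i=0: yield from sub(3) -> [0, 1, 2], then yield -1
  i=1: yield from sub(3) -> [0, 1, 2], then yield -1
  i=2: yield from sub(3) -> [0, 1, 2], then yield -1
Therefore output = [0, 1, 2, -1, 0, 1, 2, -1, 0, 1, 2, -1].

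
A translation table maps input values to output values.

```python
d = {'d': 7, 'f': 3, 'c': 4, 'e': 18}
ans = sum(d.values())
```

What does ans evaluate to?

Step 1: d.values() = [7, 3, 4, 18].
Step 2: sum = 32.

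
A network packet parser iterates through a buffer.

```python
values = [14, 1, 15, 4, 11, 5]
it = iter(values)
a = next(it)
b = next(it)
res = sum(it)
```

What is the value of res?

Step 1: Create iterator over [14, 1, 15, 4, 11, 5].
Step 2: a = next() = 14, b = next() = 1.
Step 3: sum() of remaining [15, 4, 11, 5] = 35.
Therefore res = 35.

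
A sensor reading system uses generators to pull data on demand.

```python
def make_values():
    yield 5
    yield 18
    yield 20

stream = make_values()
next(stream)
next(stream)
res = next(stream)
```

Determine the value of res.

Step 1: make_values() creates a generator.
Step 2: next(stream) yields 5 (consumed and discarded).
Step 3: next(stream) yields 18 (consumed and discarded).
Step 4: next(stream) yields 20, assigned to res.
Therefore res = 20.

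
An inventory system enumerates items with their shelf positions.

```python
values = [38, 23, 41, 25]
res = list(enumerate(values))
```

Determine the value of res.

Step 1: enumerate pairs each element with its index:
  (0, 38)
  (1, 23)
  (2, 41)
  (3, 25)
Therefore res = [(0, 38), (1, 23), (2, 41), (3, 25)].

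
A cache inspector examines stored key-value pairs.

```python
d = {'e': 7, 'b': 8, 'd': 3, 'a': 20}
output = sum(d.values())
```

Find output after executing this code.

Step 1: d.values() = [7, 8, 3, 20].
Step 2: sum = 38.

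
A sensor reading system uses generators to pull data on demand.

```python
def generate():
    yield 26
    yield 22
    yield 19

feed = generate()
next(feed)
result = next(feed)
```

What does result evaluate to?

Step 1: generate() creates a generator.
Step 2: next(feed) yields 26 (consumed and discarded).
Step 3: next(feed) yields 22, assigned to result.
Therefore result = 22.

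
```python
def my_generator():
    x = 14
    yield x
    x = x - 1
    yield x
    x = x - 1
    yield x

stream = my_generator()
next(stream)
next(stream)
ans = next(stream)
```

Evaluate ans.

Step 1: Trace through generator execution:
  Yield 1: x starts at 14, yield 14
  Yield 2: x = 14 - 1 = 13, yield 13
  Yield 3: x = 13 - 1 = 12, yield 12
Step 2: First next() gets 14, second next() gets the second value, third next() yields 12.
Therefore ans = 12.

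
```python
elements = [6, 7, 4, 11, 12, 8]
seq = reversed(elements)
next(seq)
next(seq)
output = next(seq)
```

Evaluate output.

Step 1: reversed([6, 7, 4, 11, 12, 8]) gives iterator: [8, 12, 11, 4, 7, 6].
Step 2: First next() = 8, second next() = 12.
Step 3: Third next() = 11.
Therefore output = 11.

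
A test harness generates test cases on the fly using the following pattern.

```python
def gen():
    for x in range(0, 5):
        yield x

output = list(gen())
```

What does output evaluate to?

Step 1: The generator yields each value from range(0, 5).
Step 2: list() consumes all yields: [0, 1, 2, 3, 4].
Therefore output = [0, 1, 2, 3, 4].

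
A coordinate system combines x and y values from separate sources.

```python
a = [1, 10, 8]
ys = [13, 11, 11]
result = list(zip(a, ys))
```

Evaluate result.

Step 1: zip pairs elements at same index:
  Index 0: (1, 13)
  Index 1: (10, 11)
  Index 2: (8, 11)
Therefore result = [(1, 13), (10, 11), (8, 11)].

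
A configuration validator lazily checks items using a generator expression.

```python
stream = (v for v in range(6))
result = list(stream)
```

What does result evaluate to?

Step 1: Generator expression iterates range(6): [0, 1, 2, 3, 4, 5].
Step 2: list() collects all values.
Therefore result = [0, 1, 2, 3, 4, 5].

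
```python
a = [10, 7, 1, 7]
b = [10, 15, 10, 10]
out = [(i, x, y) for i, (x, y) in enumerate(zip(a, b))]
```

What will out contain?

Step 1: enumerate(zip(a, b)) gives index with paired elements:
  i=0: (10, 10)
  i=1: (7, 15)
  i=2: (1, 10)
  i=3: (7, 10)
Therefore out = [(0, 10, 10), (1, 7, 15), (2, 1, 10), (3, 7, 10)].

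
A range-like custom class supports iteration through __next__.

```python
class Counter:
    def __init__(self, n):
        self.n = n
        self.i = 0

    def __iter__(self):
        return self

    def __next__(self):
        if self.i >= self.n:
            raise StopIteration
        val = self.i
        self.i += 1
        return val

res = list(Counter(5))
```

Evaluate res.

Step 1: Counter(5) creates an iterator counting 0 to 4.
Step 2: list() consumes all values: [0, 1, 2, 3, 4].
Therefore res = [0, 1, 2, 3, 4].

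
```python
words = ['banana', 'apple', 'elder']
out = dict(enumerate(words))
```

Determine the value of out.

Step 1: enumerate pairs indices with words:
  0 -> 'banana'
  1 -> 'apple'
  2 -> 'elder'
Therefore out = {0: 'banana', 1: 'apple', 2: 'elder'}.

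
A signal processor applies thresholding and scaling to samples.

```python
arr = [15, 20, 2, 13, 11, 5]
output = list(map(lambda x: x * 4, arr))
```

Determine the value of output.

Step 1: Apply lambda x: x * 4 to each element:
  15 -> 60
  20 -> 80
  2 -> 8
  13 -> 52
  11 -> 44
  5 -> 20
Therefore output = [60, 80, 8, 52, 44, 20].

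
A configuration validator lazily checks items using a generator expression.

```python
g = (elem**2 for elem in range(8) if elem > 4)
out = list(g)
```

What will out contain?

Step 1: For range(8), keep elem > 4, then square:
  elem=0: 0 <= 4, excluded
  elem=1: 1 <= 4, excluded
  elem=2: 2 <= 4, excluded
  elem=3: 3 <= 4, excluded
  elem=4: 4 <= 4, excluded
  elem=5: 5 > 4, yield 5**2 = 25
  elem=6: 6 > 4, yield 6**2 = 36
  elem=7: 7 > 4, yield 7**2 = 49
Therefore out = [25, 36, 49].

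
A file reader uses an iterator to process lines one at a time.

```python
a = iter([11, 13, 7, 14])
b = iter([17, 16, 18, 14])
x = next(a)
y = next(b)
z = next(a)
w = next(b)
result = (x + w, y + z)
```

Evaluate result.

Step 1: a iterates [11, 13, 7, 14], b iterates [17, 16, 18, 14].
Step 2: x = next(a) = 11, y = next(b) = 17.
Step 3: z = next(a) = 13, w = next(b) = 16.
Step 4: result = (11 + 16, 17 + 13) = (27, 30).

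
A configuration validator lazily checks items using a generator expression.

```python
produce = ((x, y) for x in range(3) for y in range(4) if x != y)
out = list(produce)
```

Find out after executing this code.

Step 1: Nested generator over range(3) x range(4) where x != y:
  (0, 0): excluded (x == y)
  (0, 1): included
  (0, 2): included
  (0, 3): included
  (1, 0): included
  (1, 1): excluded (x == y)
  (1, 2): included
  (1, 3): included
  (2, 0): included
  (2, 1): included
  (2, 2): excluded (x == y)
  (2, 3): included
Therefore out = [(0, 1), (0, 2), (0, 3), (1, 0), (1, 2), (1, 3), (2, 0), (2, 1), (2, 3)].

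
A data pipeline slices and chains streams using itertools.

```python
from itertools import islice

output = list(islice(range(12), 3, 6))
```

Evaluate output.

Step 1: islice(range(12), 3, 6) takes elements at indices [3, 6).
Step 2: Elements: [3, 4, 5].
Therefore output = [3, 4, 5].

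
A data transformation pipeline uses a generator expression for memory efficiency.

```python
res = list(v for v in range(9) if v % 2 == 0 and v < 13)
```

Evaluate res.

Step 1: Filter range(9) where v % 2 == 0 and v < 13:
  v=0: both conditions met, included
  v=1: excluded (1 % 2 != 0)
  v=2: both conditions met, included
  v=3: excluded (3 % 2 != 0)
  v=4: both conditions met, included
  v=5: excluded (5 % 2 != 0)
  v=6: both conditions met, included
  v=7: excluded (7 % 2 != 0)
  v=8: both conditions met, included
Therefore res = [0, 2, 4, 6, 8].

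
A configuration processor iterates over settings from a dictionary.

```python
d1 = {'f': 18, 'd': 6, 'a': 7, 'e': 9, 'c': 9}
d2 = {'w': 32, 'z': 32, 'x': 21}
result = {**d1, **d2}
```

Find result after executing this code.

Step 1: Merge d1 and d2 (d2 values override on key conflicts).
Step 2: d1 has keys ['f', 'd', 'a', 'e', 'c'], d2 has keys ['w', 'z', 'x'].
Therefore result = {'f': 18, 'd': 6, 'a': 7, 'e': 9, 'c': 9, 'w': 32, 'z': 32, 'x': 21}.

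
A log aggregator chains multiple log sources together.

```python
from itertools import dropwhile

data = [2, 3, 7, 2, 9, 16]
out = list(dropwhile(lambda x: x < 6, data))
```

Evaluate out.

Step 1: dropwhile drops elements while < 6:
  2 < 6: dropped
  3 < 6: dropped
  7: kept (dropping stopped)
Step 2: Remaining elements kept regardless of condition.
Therefore out = [7, 2, 9, 16].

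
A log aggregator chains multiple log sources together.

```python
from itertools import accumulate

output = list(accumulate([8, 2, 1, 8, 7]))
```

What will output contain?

Step 1: accumulate computes running sums:
  + 8 = 8
  + 2 = 10
  + 1 = 11
  + 8 = 19
  + 7 = 26
Therefore output = [8, 10, 11, 19, 26].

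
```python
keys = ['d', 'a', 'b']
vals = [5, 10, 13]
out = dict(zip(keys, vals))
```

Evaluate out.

Step 1: zip pairs keys with values:
  'd' -> 5
  'a' -> 10
  'b' -> 13
Therefore out = {'d': 5, 'a': 10, 'b': 13}.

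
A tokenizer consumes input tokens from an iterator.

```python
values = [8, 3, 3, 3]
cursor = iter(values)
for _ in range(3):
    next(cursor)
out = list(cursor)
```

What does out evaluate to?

Step 1: Create iterator over [8, 3, 3, 3].
Step 2: Advance 3 positions (consuming [8, 3, 3]).
Step 3: list() collects remaining elements: [3].
Therefore out = [3].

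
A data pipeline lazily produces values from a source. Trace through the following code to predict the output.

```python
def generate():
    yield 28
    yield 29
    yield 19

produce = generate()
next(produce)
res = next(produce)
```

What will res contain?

Step 1: generate() creates a generator.
Step 2: next(produce) yields 28 (consumed and discarded).
Step 3: next(produce) yields 29, assigned to res.
Therefore res = 29.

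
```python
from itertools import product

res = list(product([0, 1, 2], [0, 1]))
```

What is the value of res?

Step 1: product([0, 1, 2], [0, 1]) gives all pairs:
  (0, 0)
  (0, 1)
  (1, 0)
  (1, 1)
  (2, 0)
  (2, 1)
Therefore res = [(0, 0), (0, 1), (1, 0), (1, 1), (2, 0), (2, 1)].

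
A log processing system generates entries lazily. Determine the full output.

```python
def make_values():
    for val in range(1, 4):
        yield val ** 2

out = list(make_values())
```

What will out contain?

Step 1: For each val in range(1, 4), yield val**2:
  val=1: yield 1**2 = 1
  val=2: yield 2**2 = 4
  val=3: yield 3**2 = 9
Therefore out = [1, 4, 9].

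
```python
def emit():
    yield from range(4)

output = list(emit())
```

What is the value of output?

Step 1: yield from delegates to the iterable, yielding each element.
Step 2: Collected values: [0, 1, 2, 3].
Therefore output = [0, 1, 2, 3].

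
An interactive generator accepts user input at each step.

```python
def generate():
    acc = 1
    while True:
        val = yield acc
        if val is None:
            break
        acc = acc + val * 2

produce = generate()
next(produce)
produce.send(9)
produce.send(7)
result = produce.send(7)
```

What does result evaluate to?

Step 1: next() -> yield acc=1.
Step 2: send(9) -> val=9, acc = 1 + 9*2 = 19, yield 19.
Step 3: send(7) -> val=7, acc = 19 + 7*2 = 33, yield 33.
Step 4: send(7) -> val=7, acc = 33 + 7*2 = 47, yield 47.
Therefore result = 47.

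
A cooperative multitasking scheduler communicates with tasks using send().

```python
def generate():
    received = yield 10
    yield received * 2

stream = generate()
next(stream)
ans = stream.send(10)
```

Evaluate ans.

Step 1: next(stream) advances to first yield, producing 10.
Step 2: send(10) resumes, received = 10.
Step 3: yield received * 2 = 10 * 2 = 20.
Therefore ans = 20.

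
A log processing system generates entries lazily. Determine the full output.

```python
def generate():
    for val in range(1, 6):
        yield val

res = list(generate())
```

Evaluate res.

Step 1: The generator yields each value from range(1, 6).
Step 2: list() consumes all yields: [1, 2, 3, 4, 5].
Therefore res = [1, 2, 3, 4, 5].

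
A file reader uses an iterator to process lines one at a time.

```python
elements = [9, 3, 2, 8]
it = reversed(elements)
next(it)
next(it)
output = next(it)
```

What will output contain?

Step 1: reversed([9, 3, 2, 8]) gives iterator: [8, 2, 3, 9].
Step 2: First next() = 8, second next() = 2.
Step 3: Third next() = 3.
Therefore output = 3.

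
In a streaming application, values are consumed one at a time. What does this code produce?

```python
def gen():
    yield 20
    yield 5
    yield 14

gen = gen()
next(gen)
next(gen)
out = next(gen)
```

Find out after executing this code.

Step 1: gen() creates a generator.
Step 2: next(gen) yields 20 (consumed and discarded).
Step 3: next(gen) yields 5 (consumed and discarded).
Step 4: next(gen) yields 14, assigned to out.
Therefore out = 14.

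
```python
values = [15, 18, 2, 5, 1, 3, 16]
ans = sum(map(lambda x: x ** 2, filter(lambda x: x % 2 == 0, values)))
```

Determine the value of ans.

Step 1: Filter even numbers from [15, 18, 2, 5, 1, 3, 16]: [18, 2, 16]
Step 2: Square each: [324, 4, 256]
Step 3: Sum = 584.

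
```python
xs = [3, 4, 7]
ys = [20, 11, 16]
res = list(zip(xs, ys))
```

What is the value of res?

Step 1: zip pairs elements at same index:
  Index 0: (3, 20)
  Index 1: (4, 11)
  Index 2: (7, 16)
Therefore res = [(3, 20), (4, 11), (7, 16)].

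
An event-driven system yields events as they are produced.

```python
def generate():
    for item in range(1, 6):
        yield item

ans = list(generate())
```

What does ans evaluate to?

Step 1: The generator yields each value from range(1, 6).
Step 2: list() consumes all yields: [1, 2, 3, 4, 5].
Therefore ans = [1, 2, 3, 4, 5].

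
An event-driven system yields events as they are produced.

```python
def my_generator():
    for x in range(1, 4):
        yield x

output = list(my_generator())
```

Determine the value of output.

Step 1: The generator yields each value from range(1, 4).
Step 2: list() consumes all yields: [1, 2, 3].
Therefore output = [1, 2, 3].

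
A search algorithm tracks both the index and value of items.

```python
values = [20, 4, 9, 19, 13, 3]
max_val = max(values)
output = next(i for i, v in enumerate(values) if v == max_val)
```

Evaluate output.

Step 1: max([20, 4, 9, 19, 13, 3]) = 20.
Step 2: Find first index where value == 20:
  Index 0: 20 == 20, found!
Therefore output = 0.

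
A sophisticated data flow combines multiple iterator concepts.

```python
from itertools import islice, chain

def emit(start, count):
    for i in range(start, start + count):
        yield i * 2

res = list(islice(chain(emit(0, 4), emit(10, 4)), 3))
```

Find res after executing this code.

Step 1: emit(0, 4) yields [0, 2, 4, 6].
Step 2: emit(10, 4) yields [20, 22, 24, 26].
Step 3: chain concatenates: [0, 2, 4, 6, 20, 22, 24, 26].
Step 4: islice takes first 3: [0, 2, 4].
Therefore res = [0, 2, 4].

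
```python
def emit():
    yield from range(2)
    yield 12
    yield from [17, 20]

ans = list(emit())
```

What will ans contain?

Step 1: Trace yields in order:
  yield 0
  yield 1
  yield 12
  yield 17
  yield 20
Therefore ans = [0, 1, 12, 17, 20].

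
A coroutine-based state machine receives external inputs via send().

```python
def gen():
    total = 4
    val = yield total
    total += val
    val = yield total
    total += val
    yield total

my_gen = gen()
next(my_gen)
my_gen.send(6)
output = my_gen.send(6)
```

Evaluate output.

Step 1: next() -> yield total=4.
Step 2: send(6) -> val=6, total = 4+6 = 10, yield 10.
Step 3: send(6) -> val=6, total = 10+6 = 16, yield 16.
Therefore output = 16.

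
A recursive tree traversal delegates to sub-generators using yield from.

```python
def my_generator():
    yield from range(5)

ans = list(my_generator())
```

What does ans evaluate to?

Step 1: yield from delegates to the iterable, yielding each element.
Step 2: Collected values: [0, 1, 2, 3, 4].
Therefore ans = [0, 1, 2, 3, 4].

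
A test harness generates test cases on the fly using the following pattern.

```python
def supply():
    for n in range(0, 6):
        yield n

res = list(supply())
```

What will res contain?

Step 1: The generator yields each value from range(0, 6).
Step 2: list() consumes all yields: [0, 1, 2, 3, 4, 5].
Therefore res = [0, 1, 2, 3, 4, 5].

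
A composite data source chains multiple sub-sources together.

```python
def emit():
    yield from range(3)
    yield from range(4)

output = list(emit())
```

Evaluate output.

Step 1: Trace yields in order:
  yield 0
  yield 1
  yield 2
  yield 0
  yield 1
  yield 2
  yield 3
Therefore output = [0, 1, 2, 0, 1, 2, 3].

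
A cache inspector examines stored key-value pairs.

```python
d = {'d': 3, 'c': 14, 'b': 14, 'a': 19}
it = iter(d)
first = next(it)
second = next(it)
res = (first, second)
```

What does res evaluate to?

Step 1: iter(d) iterates over keys: ['d', 'c', 'b', 'a'].
Step 2: first = next(it) = 'd', second = next(it) = 'c'.
Therefore res = ('d', 'c').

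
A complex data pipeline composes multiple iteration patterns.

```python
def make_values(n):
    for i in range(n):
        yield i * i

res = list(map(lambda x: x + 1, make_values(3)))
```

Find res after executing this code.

Step 1: make_values(3) yields squares: [0, 1, 4].
Step 2: map adds 1 to each: [1, 2, 5].
Therefore res = [1, 2, 5].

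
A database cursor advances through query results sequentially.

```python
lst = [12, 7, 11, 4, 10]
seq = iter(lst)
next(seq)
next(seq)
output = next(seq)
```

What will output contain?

Step 1: Create iterator over [12, 7, 11, 4, 10].
Step 2: next() consumes 12.
Step 3: next() consumes 7.
Step 4: next() returns 11.
Therefore output = 11.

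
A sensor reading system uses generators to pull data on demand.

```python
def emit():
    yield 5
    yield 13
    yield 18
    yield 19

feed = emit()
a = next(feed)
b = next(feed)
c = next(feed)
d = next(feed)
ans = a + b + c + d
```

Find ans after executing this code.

Step 1: Create generator and consume all values:
  a = next(feed) = 5
  b = next(feed) = 13
  c = next(feed) = 18
  d = next(feed) = 19
Step 2: ans = 5 + 13 + 18 + 19 = 55.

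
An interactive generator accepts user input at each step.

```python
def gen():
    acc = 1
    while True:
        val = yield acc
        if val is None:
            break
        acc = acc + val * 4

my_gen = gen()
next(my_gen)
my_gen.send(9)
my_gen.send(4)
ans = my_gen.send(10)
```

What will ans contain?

Step 1: next() -> yield acc=1.
Step 2: send(9) -> val=9, acc = 1 + 9*4 = 37, yield 37.
Step 3: send(4) -> val=4, acc = 37 + 4*4 = 53, yield 53.
Step 4: send(10) -> val=10, acc = 53 + 10*4 = 93, yield 93.
Therefore ans = 93.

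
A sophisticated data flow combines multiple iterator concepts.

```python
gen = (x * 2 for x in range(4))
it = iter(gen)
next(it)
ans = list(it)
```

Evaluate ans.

Step 1: Generator produces [0, 2, 4, 6].
Step 2: next(it) consumes first element (0).
Step 3: list(it) collects remaining: [2, 4, 6].
Therefore ans = [2, 4, 6].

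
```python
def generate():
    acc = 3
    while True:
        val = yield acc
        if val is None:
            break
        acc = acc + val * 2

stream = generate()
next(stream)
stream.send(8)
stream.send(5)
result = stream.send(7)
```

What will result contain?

Step 1: next() -> yield acc=3.
Step 2: send(8) -> val=8, acc = 3 + 8*2 = 19, yield 19.
Step 3: send(5) -> val=5, acc = 19 + 5*2 = 29, yield 29.
Step 4: send(7) -> val=7, acc = 29 + 7*2 = 43, yield 43.
Therefore result = 43.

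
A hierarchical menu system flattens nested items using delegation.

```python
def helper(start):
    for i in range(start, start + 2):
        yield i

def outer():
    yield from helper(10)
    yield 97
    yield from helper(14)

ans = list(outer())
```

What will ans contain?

Step 1: outer() delegates to helper(10):
  yield 10
  yield 11
Step 2: yield 97
Step 3: Delegates to helper(14):
  yield 14
  yield 15
Therefore ans = [10, 11, 97, 14, 15].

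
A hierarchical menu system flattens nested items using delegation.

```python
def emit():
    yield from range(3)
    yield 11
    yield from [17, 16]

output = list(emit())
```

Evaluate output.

Step 1: Trace yields in order:
  yield 0
  yield 1
  yield 2
  yield 11
  yield 17
  yield 16
Therefore output = [0, 1, 2, 11, 17, 16].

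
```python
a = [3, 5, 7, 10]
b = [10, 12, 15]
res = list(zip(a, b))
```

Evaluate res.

Step 1: zip stops at shortest (len(a)=4, len(b)=3):
  Index 0: (3, 10)
  Index 1: (5, 12)
  Index 2: (7, 15)
Step 2: Last element of a (10) has no pair, dropped.
Therefore res = [(3, 10), (5, 12), (7, 15)].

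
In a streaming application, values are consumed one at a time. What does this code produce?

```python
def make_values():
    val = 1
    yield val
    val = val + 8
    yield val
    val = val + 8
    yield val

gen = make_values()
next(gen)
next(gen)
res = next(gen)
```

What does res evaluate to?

Step 1: Trace through generator execution:
  Yield 1: val starts at 1, yield 1
  Yield 2: val = 1 + 8 = 9, yield 9
  Yield 3: val = 9 + 8 = 17, yield 17
Step 2: First next() gets 1, second next() gets the second value, third next() yields 17.
Therefore res = 17.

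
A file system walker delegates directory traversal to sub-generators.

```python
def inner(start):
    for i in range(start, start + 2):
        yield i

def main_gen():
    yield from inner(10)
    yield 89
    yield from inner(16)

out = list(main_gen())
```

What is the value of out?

Step 1: main_gen() delegates to inner(10):
  yield 10
  yield 11
Step 2: yield 89
Step 3: Delegates to inner(16):
  yield 16
  yield 17
Therefore out = [10, 11, 89, 16, 17].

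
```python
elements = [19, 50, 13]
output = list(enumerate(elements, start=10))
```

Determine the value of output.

Step 1: enumerate with start=10:
  (10, 19)
  (11, 50)
  (12, 13)
Therefore output = [(10, 19), (11, 50), (12, 13)].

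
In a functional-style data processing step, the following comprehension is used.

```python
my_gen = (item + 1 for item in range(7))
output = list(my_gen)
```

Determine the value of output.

Step 1: For each item in range(7), compute item+1:
  item=0: 0+1 = 1
  item=1: 1+1 = 2
  item=2: 2+1 = 3
  item=3: 3+1 = 4
  item=4: 4+1 = 5
  item=5: 5+1 = 6
  item=6: 6+1 = 7
Therefore output = [1, 2, 3, 4, 5, 6, 7].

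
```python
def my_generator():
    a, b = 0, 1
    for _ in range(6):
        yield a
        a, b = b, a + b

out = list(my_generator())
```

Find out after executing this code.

Step 1: Fibonacci-like sequence starting with a=0, b=1:
  Iteration 1: yield a=0, then a,b = 1,1
  Iteration 2: yield a=1, then a,b = 1,2
  Iteration 3: yield a=1, then a,b = 2,3
  Iteration 4: yield a=2, then a,b = 3,5
  Iteration 5: yield a=3, then a,b = 5,8
  Iteration 6: yield a=5, then a,b = 8,13
Therefore out = [0, 1, 1, 2, 3, 5].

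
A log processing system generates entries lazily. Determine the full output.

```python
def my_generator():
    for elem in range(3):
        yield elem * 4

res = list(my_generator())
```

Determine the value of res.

Step 1: For each elem in range(3), yield elem * 4:
  elem=0: yield 0 * 4 = 0
  elem=1: yield 1 * 4 = 4
  elem=2: yield 2 * 4 = 8
Therefore res = [0, 4, 8].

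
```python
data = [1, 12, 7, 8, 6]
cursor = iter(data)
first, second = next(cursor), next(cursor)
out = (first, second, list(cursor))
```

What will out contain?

Step 1: Create iterator over [1, 12, 7, 8, 6].
Step 2: first = 1, second = 12.
Step 3: Remaining elements: [7, 8, 6].
Therefore out = (1, 12, [7, 8, 6]).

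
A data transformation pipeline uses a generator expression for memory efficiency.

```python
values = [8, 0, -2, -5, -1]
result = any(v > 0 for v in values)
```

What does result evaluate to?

Step 1: Check v > 0 for each element in [8, 0, -2, -5, -1]:
  8 > 0: True
  0 > 0: False
  -2 > 0: False
  -5 > 0: False
  -1 > 0: False
Step 2: any() returns True.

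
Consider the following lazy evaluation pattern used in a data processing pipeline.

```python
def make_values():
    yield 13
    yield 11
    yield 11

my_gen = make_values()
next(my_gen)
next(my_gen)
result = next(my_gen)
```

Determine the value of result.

Step 1: make_values() creates a generator.
Step 2: next(my_gen) yields 13 (consumed and discarded).
Step 3: next(my_gen) yields 11 (consumed and discarded).
Step 4: next(my_gen) yields 11, assigned to result.
Therefore result = 11.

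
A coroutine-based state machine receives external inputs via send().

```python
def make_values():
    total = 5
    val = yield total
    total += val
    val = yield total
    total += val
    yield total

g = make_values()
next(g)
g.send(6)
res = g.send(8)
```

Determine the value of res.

Step 1: next() -> yield total=5.
Step 2: send(6) -> val=6, total = 5+6 = 11, yield 11.
Step 3: send(8) -> val=8, total = 11+8 = 19, yield 19.
Therefore res = 19.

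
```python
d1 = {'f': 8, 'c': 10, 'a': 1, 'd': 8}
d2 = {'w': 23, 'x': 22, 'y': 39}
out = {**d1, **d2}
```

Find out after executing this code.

Step 1: Merge d1 and d2 (d2 values override on key conflicts).
Step 2: d1 has keys ['f', 'c', 'a', 'd'], d2 has keys ['w', 'x', 'y'].
Therefore out = {'f': 8, 'c': 10, 'a': 1, 'd': 8, 'w': 23, 'x': 22, 'y': 39}.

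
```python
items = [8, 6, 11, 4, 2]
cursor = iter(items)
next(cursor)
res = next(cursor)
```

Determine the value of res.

Step 1: Create iterator over [8, 6, 11, 4, 2].
Step 2: next() consumes 8.
Step 3: next() returns 6.
Therefore res = 6.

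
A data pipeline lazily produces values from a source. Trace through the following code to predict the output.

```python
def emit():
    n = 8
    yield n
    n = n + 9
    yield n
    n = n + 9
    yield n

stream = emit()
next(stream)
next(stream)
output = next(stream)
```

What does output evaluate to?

Step 1: Trace through generator execution:
  Yield 1: n starts at 8, yield 8
  Yield 2: n = 8 + 9 = 17, yield 17
  Yield 3: n = 17 + 9 = 26, yield 26
Step 2: First next() gets 8, second next() gets the second value, third next() yields 26.
Therefore output = 26.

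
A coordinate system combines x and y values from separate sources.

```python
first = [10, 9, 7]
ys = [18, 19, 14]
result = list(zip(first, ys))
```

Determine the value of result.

Step 1: zip pairs elements at same index:
  Index 0: (10, 18)
  Index 1: (9, 19)
  Index 2: (7, 14)
Therefore result = [(10, 18), (9, 19), (7, 14)].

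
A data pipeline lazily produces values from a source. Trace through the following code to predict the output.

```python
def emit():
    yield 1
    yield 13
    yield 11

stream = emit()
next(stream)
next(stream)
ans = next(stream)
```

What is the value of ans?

Step 1: emit() creates a generator.
Step 2: next(stream) yields 1 (consumed and discarded).
Step 3: next(stream) yields 13 (consumed and discarded).
Step 4: next(stream) yields 11, assigned to ans.
Therefore ans = 11.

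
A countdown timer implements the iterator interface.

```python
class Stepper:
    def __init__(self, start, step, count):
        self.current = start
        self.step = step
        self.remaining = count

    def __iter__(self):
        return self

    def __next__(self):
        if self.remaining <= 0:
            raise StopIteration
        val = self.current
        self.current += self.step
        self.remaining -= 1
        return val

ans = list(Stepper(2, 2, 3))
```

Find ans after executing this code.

Step 1: Stepper starts at 2, increments by 2, for 3 steps:
  Yield 2, then current += 2
  Yield 4, then current += 2
  Yield 6, then current += 2
Therefore ans = [2, 4, 6].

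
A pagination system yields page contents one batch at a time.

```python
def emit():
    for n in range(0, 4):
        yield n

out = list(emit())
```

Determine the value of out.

Step 1: The generator yields each value from range(0, 4).
Step 2: list() consumes all yields: [0, 1, 2, 3].
Therefore out = [0, 1, 2, 3].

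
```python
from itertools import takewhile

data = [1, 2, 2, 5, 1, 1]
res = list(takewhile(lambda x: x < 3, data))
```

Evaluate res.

Step 1: takewhile stops at first element >= 3:
  1 < 3: take
  2 < 3: take
  2 < 3: take
  5 >= 3: stop
Therefore res = [1, 2, 2].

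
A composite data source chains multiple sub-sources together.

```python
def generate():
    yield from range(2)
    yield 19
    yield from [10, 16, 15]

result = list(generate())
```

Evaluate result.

Step 1: Trace yields in order:
  yield 0
  yield 1
  yield 19
  yield 10
  yield 16
  yield 15
Therefore result = [0, 1, 19, 10, 16, 15].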